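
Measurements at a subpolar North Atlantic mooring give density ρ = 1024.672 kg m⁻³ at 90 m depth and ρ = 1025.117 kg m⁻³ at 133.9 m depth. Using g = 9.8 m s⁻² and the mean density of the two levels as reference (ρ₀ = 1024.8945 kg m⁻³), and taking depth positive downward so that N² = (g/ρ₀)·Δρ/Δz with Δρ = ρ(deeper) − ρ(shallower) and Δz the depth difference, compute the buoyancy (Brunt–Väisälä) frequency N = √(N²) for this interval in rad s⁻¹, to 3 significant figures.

9.85 × 10⁻³ rad s⁻¹

Δρ = 1025.117 − 1024.672 = 0.445 kg m⁻³ over Δz = 133.9 − 90 = 43.9 m.
N² = (9.8/1024.8945) × (0.445/43.9) = 9.6926 × 10⁻⁵ s⁻².
N = √(9.6926 × 10⁻⁵) = 9.8451 × 10⁻³ rad s⁻¹ ≈ 9.85 × 10⁻³ rad s⁻¹.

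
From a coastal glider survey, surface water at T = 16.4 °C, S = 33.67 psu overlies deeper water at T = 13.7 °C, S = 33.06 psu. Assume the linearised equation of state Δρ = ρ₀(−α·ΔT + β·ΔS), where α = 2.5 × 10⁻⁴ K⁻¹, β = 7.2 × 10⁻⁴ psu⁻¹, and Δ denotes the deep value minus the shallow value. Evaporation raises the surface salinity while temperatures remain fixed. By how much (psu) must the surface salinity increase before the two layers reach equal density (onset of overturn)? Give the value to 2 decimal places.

Neutral buoyancy requires −α(T_deep − T_surf) + β(S_deep − S_surf′) = 0.
S_surf′ = S_deep − (α/β)·ΔT = 33.06 − (2.5 × 10⁻⁴/7.2 × 10⁻⁴)·(-2.7) = 33.9975 psu.
Increase required: 33.9975 − 33.67 = 0.3275 psu.

0.33 psu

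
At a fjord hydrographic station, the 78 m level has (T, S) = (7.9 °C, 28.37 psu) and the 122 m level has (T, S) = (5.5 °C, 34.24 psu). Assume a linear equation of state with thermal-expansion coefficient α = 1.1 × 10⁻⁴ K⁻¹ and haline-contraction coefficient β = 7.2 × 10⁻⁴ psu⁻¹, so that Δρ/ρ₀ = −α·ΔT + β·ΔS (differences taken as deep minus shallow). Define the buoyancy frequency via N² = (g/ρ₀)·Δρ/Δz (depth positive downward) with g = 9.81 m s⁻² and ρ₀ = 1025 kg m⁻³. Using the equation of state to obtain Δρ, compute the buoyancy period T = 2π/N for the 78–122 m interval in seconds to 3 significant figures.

ΔT = -2.4 K, ΔS = +5.87 psu (deep − shallow).
Δρ/ρ₀ = −αΔT + βΔS = 2.64 × 10⁻⁴ + 4.2264 × 10⁻³ = 4.4904 × 10⁻³, so Δρ ≈ 4.603 kg m⁻³.
N² = (g/ρ₀)·Δρ/Δz = g·(Δρ/ρ₀)/Δz = 9.81 × 4.4904 × 10⁻³ / 44 = 1.0012 × 10⁻³ s⁻².
N = √(1.0012 × 10⁻³) = 0.031642 rad s⁻¹ → T = 2π/N = 198.57 s ≈ 199 s.

199 s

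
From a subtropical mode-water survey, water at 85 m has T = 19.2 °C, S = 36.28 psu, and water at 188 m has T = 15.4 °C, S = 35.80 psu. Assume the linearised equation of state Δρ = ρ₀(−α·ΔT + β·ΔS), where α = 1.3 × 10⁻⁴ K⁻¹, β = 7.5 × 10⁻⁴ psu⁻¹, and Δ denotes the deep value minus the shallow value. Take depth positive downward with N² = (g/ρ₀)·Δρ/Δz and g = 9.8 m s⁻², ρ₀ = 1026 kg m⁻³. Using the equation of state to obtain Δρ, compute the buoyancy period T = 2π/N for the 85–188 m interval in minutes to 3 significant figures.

ΔT = -3.8 K, ΔS = -0.48 psu (deep − shallow).
Δρ/ρ₀ = −αΔT + βΔS = 4.94 × 10⁻⁴ − 3.60 × 10⁻⁴ = 1.34 × 10⁻⁴, so Δρ ≈ 0.1375 kg m⁻³.
N² = (g/ρ₀)·Δρ/Δz = g·(Δρ/ρ₀)/Δz = 9.8 × 1.34 × 10⁻⁴ / 103 = 1.2750 × 10⁻⁵ s⁻².
N = √(1.2750 × 10⁻⁵) = 3.5707 × 10⁻³ rad s⁻¹ → T = 2π/N = 1.7597 × 10³ s = 29.328 min ≈ 29.3 min.

29.3 min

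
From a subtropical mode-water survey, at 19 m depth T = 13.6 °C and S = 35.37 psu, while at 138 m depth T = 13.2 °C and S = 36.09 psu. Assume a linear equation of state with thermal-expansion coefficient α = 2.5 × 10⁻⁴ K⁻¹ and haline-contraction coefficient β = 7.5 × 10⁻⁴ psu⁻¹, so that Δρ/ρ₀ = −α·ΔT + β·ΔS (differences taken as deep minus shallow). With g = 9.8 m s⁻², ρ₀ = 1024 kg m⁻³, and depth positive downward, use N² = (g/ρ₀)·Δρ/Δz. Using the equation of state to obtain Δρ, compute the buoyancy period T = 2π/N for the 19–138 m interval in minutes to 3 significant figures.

14.4 min

ΔT = -0.4 K, ΔS = +0.72 psu (deep − shallow).
Δρ/ρ₀ = −αΔT + βΔS = 1.00 × 10⁻⁴ + 5.40 × 10⁻⁴ = 6.40 × 10⁻⁴, so Δρ ≈ 0.6554 kg m⁻³.
N² = (g/ρ₀)·Δρ/Δz = g·(Δρ/ρ₀)/Δz = 9.8 × 6.40 × 10⁻⁴ / 119 = 5.2706 × 10⁻⁵ s⁻².
N = √(5.2706 × 10⁻⁵) = 7.2599 × 10⁻³ rad s⁻¹ → T = 2π/N = 865.46 s = 14.424 min ≈ 14.4 min.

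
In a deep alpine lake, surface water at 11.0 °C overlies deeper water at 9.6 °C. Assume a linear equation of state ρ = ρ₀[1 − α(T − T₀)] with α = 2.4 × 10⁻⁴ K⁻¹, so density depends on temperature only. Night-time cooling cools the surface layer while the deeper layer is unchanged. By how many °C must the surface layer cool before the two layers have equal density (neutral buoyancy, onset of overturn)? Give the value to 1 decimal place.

1.4 °C

With temperature the only control, equal density requires T_surf′ = T_deep.
T_surf′ = 9.6 °C.
Cooling required: 11.0 − 9.6 = 1.4 °C.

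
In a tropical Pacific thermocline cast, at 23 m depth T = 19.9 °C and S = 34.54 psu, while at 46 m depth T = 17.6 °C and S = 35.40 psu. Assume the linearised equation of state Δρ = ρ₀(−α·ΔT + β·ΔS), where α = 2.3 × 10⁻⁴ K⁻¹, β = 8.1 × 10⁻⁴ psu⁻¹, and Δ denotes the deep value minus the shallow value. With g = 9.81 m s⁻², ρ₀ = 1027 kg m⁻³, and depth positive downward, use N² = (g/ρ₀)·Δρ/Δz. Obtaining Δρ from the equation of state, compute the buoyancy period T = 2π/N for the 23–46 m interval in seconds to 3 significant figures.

ΔT = -2.3 K, ΔS = +0.86 psu (deep − shallow).
Δρ/ρ₀ = −αΔT + βΔS = 5.29 × 10⁻⁴ + 6.966 × 10⁻⁴ = 1.2256 × 10⁻³, so Δρ ≈ 1.259 kg m⁻³.
N² = (g/ρ₀)·Δρ/Δz = g·(Δρ/ρ₀)/Δz = 9.81 × 1.2256 × 10⁻³ / 23 = 5.2275 × 10⁻⁴ s⁻².
N = √(5.2275 × 10⁻⁴) = 0.022864 rad s⁻¹ → T = 2π/N = 274.81 s ≈ 275 s.

275 s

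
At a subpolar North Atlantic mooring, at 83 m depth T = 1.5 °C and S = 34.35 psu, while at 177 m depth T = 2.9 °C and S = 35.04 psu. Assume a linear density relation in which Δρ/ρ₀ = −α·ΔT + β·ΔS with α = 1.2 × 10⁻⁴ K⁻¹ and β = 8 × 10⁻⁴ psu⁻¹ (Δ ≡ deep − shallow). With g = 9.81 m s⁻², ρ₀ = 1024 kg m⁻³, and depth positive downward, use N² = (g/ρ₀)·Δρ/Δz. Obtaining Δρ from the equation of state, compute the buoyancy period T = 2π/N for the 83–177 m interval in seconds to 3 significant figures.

ΔT = +1.4 K, ΔS = +0.69 psu (deep − shallow).
Δρ/ρ₀ = −αΔT + βΔS = -1.68 × 10⁻⁴ + 5.52 × 10⁻⁴ = 3.84 × 10⁻⁴, so Δρ ≈ 0.3932 kg m⁻³.
N² = (g/ρ₀)·Δρ/Δz = g·(Δρ/ρ₀)/Δz = 9.81 × 3.84 × 10⁻⁴ / 94 = 4.0075 × 10⁻⁵ s⁻².
N = √(4.0075 × 10⁻⁵) = 6.3305 × 10⁻³ rad s⁻¹ → T = 2π/N = 992.53 s ≈ 993 s.

993 s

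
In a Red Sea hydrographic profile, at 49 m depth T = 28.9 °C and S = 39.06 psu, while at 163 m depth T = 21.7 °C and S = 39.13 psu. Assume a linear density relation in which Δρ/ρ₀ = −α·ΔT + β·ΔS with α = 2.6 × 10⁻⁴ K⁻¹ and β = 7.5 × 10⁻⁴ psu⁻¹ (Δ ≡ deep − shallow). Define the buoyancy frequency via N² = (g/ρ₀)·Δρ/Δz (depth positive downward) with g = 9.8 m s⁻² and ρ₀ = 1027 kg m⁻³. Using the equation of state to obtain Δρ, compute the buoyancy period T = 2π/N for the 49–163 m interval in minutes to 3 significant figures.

8.14 min

ΔT = -7.2 K, ΔS = +0.07 psu (deep − shallow).
Δρ/ρ₀ = −αΔT + βΔS = 1.872 × 10⁻³ + 5.25 × 10⁻⁵ = 1.9245 × 10⁻³, so Δρ ≈ 1.976 kg m⁻³.
N² = (g/ρ₀)·Δρ/Δz = g·(Δρ/ρ₀)/Δz = 9.8 × 1.9245 × 10⁻³ / 114 = 1.6544 × 10⁻⁴ s⁻².
N = √(1.6544 × 10⁻⁴) = 0.012862 rad s⁻¹ → T = 2π/N = 488.51 s = 8.1418 min ≈ 8.14 min.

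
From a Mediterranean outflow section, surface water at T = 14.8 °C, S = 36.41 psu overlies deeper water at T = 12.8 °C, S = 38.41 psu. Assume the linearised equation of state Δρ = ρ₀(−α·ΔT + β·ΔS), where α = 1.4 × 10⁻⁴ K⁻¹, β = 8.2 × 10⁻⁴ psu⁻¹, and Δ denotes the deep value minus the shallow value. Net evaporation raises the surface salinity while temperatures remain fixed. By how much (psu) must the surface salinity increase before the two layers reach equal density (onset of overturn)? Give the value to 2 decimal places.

2.34 psu

Neutral buoyancy requires −α(T_deep − T_surf) + β(S_deep − S_surf′) = 0.
S_surf′ = S_deep − (α/β)·ΔT = 38.41 − (1.4 × 10⁻⁴/8.2 × 10⁻⁴)·(-2.0) = 38.7515 psu.
Increase required: 38.7515 − 36.41 = 2.3415 psu.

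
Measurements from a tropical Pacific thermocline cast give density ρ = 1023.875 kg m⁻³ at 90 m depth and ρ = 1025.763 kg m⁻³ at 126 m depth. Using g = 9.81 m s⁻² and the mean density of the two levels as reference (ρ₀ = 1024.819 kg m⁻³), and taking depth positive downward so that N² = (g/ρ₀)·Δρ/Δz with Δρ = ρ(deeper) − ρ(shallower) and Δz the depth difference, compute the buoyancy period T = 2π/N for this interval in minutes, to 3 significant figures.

4.67 min

Δρ = 1025.763 − 1023.875 = 1.888 kg m⁻³ over Δz = 126 − 90 = 36 m.
N² = (9.81/1024.819) × (1.888/36) = 5.0202 × 10⁻⁴ s⁻².
N = √(5.0202 × 10⁻⁴) = 0.022406 rad s⁻¹, so T = 2π/N = 280.42 s = 4.6737 min ≈ 4.67 min.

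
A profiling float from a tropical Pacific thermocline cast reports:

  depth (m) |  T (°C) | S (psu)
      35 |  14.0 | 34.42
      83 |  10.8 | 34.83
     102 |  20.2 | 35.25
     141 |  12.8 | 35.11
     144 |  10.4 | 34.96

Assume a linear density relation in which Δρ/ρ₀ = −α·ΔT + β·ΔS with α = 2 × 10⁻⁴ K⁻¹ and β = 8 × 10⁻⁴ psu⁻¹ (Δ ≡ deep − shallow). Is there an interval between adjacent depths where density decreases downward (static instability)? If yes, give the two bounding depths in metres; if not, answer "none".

Evaluate Δρ/ρ₀ = −αΔT + βΔS across each adjacent pair:
  35–83 m: −αΔT+βΔS = −(2 × 10⁻⁴)(-3.2)+(8 × 10⁻⁴)(+0.41) = 9.7 × 10⁻⁴ → stable
  83–102 m: −αΔT+βΔS = −(2 × 10⁻⁴)(+9.4)+(8 × 10⁻⁴)(+0.42) = -1.5 × 10⁻³ → UNSTABLE
  102–141 m: −αΔT+βΔS = −(2 × 10⁻⁴)(-7.4)+(8 × 10⁻⁴)(-0.14) = 1.4 × 10⁻³ → stable
  141–144 m: −αΔT+βΔS = −(2 × 10⁻⁴)(-2.4)+(8 × 10⁻⁴)(-0.15) = 3.6 × 10⁻⁴ → stable
The 83–102 m interval has Δρ < 0: lighter water underlies denser water.

83–102 m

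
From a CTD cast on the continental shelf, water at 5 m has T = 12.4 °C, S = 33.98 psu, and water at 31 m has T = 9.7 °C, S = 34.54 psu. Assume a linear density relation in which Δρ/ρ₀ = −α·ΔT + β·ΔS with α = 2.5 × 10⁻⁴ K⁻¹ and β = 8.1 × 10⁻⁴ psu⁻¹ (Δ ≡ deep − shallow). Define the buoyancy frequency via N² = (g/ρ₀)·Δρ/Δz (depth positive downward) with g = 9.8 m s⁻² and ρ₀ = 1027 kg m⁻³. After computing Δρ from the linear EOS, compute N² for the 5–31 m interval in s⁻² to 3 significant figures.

4.25 × 10⁻⁴ s⁻²

ΔT = -2.7 K, ΔS = +0.56 psu (deep − shallow).
Δρ/ρ₀ = −αΔT + βΔS = 6.75 × 10⁻⁴ + 4.536 × 10⁻⁴ = 1.1286 × 10⁻³, so Δρ ≈ 1.159 kg m⁻³.
N² = (g/ρ₀)·Δρ/Δz = g·(Δρ/ρ₀)/Δz = 9.8 × 1.1286 × 10⁻³ / 26 = 4.2540 × 10⁻⁴ s⁻² ≈ 4.25 × 10⁻⁴ s⁻².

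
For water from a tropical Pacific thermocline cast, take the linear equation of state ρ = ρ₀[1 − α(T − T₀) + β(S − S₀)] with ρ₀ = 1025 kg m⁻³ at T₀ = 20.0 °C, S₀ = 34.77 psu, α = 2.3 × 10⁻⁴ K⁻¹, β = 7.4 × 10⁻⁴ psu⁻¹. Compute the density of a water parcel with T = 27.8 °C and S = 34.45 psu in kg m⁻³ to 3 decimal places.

1022.918 kg m⁻³

T − T₀ = +7.8 K, S − S₀ = -0.32 psu.
Bracket = 1 − α·(+7.8) + β·(-0.32) = 1 + (-2.0308 × 10⁻³) = 0.9979692.
ρ = 1025 × 0.9979692 = 1022.918 kg m⁻³.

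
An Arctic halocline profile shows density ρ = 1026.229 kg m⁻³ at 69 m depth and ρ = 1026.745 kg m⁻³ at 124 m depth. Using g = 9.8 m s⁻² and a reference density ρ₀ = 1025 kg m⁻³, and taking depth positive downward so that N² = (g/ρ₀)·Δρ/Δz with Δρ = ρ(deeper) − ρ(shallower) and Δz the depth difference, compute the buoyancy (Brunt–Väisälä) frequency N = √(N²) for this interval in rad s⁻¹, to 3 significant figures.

9.47 × 10⁻³ rad s⁻¹

Δρ = 1026.745 − 1026.229 = 0.516 kg m⁻³ over Δz = 124 − 69 = 55 m.
N² = (9.8/1025) × (0.516/55) = 8.9699 × 10⁻⁵ s⁻².
N = √(8.9699 × 10⁻⁵) = 9.4710 × 10⁻³ rad s⁻¹ ≈ 9.47 × 10⁻³ rad s⁻¹.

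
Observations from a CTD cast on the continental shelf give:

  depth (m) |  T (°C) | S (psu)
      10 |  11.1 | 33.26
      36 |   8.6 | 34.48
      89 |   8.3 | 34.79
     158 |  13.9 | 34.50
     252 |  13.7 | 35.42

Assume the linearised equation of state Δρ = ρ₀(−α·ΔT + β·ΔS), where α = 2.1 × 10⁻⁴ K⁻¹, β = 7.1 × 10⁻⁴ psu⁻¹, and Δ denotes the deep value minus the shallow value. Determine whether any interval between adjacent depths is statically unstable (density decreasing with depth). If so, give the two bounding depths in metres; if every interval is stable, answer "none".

89–158 m

Evaluate Δρ/ρ₀ = −αΔT + βΔS across each adjacent pair:
  10–36 m: −αΔT+βΔS = −(2.1 × 10⁻⁴)(-2.5)+(7.1 × 10⁻⁴)(+1.22) = 1.4 × 10⁻³ → stable
  36–89 m: −αΔT+βΔS = −(2.1 × 10⁻⁴)(-0.3)+(7.1 × 10⁻⁴)(+0.31) = 2.8 × 10⁻⁴ → stable
  89–158 m: −αΔT+βΔS = −(2.1 × 10⁻⁴)(+5.6)+(7.1 × 10⁻⁴)(-0.29) = -1.4 × 10⁻³ → UNSTABLE
  158–252 m: −αΔT+βΔS = −(2.1 × 10⁻⁴)(-0.2)+(7.1 × 10⁻⁴)(+0.92) = 7.0 × 10⁻⁴ → stable
The 89–158 m interval has Δρ < 0: lighter water underlies denser water.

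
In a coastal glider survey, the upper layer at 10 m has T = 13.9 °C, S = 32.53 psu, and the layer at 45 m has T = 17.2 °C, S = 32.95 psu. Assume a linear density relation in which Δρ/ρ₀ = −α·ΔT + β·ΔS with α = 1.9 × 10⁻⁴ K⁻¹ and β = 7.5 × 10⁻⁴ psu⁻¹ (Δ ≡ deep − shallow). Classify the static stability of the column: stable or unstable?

unstable

ΔT = 17.2 − 13.9 = +3.3 K and ΔS = 32.95 − 32.53 = +0.42 psu (deep − shallow).
−αΔT = -6.27 × 10⁻⁴; βΔS = 3.15 × 10⁻⁴; sum Δρ/ρ₀ = -3.12 × 10⁻⁴.
Δρ/ρ₀ < 0, so Δρ < 0: deeper water is lighter → statically unstable; the column would overturn.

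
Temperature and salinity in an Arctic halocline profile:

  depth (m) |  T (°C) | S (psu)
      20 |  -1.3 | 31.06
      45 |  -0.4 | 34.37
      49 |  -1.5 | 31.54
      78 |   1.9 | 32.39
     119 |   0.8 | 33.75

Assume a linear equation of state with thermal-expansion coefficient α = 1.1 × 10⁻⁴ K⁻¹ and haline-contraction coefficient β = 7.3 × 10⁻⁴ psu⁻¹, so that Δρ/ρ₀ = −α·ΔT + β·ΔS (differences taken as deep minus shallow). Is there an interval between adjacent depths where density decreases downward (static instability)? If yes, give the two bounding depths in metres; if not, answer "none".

45–49 m

Evaluate Δρ/ρ₀ = −αΔT + βΔS across each adjacent pair:
  20–45 m: −αΔT+βΔS = −(1.1 × 10⁻⁴)(+0.9)+(7.3 × 10⁻⁴)(+3.31) = 2.3 × 10⁻³ → stable
  45–49 m: −αΔT+βΔS = −(1.1 × 10⁻⁴)(-1.1)+(7.3 × 10⁻⁴)(-2.83) = -1.9 × 10⁻³ → UNSTABLE
  49–78 m: −αΔT+βΔS = −(1.1 × 10⁻⁴)(+3.4)+(7.3 × 10⁻⁴)(+0.85) = 2.5 × 10⁻⁴ → stable
  78–119 m: −αΔT+βΔS = −(1.1 × 10⁻⁴)(-1.1)+(7.3 × 10⁻⁴)(+1.36) = 1.1 × 10⁻³ → stable
The 45–49 m interval has Δρ < 0: lighter water underlies denser water.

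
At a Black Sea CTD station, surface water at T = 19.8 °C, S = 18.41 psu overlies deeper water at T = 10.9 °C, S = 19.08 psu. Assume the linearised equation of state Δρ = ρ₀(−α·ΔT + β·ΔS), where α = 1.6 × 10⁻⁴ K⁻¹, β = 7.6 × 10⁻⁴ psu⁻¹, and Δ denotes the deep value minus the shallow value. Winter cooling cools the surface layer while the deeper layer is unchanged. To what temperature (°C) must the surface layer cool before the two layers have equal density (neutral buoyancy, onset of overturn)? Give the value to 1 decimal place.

Neutral buoyancy requires Δρ = 0, i.e. −α(T_deep − T_surf′) + β(S_deep − S_surf) = 0.
T_surf′ = T_deep − (β/α)·ΔS = 10.9 − (7.6 × 10⁻⁴/1.6 × 10⁻⁴)·(+0.67) = 7.718 °C.
Cooling required: 19.8 − (7.718) = 12.082 °C.

7.7 °C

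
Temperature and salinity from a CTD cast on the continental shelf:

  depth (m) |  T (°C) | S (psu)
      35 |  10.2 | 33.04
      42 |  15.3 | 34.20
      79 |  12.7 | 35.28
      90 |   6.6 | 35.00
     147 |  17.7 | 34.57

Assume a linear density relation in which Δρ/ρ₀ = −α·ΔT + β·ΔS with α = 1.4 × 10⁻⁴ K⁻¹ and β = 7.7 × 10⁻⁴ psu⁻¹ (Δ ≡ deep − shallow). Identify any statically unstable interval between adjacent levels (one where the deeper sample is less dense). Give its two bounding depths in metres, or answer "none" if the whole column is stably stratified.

Evaluate Δρ/ρ₀ = −αΔT + βΔS across each adjacent pair:
  35–42 m: −αΔT+βΔS = −(1.4 × 10⁻⁴)(+5.1)+(7.7 × 10⁻⁴)(+1.16) = 1.8 × 10⁻⁴ → stable
  42–79 m: −αΔT+βΔS = −(1.4 × 10⁻⁴)(-2.6)+(7.7 × 10⁻⁴)(+1.08) = 1.2 × 10⁻³ → stable
  79–90 m: −αΔT+βΔS = −(1.4 × 10⁻⁴)(-6.1)+(7.7 × 10⁻⁴)(-0.28) = 6.4 × 10⁻⁴ → stable
  90–147 m: −αΔT+βΔS = −(1.4 × 10⁻⁴)(+11.1)+(7.7 × 10⁻⁴)(-0.43) = -1.9 × 10⁻³ → UNSTABLE
The 90–147 m interval has Δρ < 0: lighter water underlies denser water.

90–147 m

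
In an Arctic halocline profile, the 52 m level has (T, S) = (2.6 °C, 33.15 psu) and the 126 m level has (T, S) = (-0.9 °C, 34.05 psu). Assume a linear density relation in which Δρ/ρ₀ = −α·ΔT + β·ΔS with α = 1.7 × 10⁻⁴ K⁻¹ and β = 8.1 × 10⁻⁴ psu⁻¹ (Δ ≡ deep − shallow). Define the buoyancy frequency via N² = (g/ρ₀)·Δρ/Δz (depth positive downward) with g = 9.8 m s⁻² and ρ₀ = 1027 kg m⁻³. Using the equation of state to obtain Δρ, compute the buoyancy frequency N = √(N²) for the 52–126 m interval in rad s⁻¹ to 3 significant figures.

ΔT = -3.5 K, ΔS = +0.90 psu (deep − shallow).
Δρ/ρ₀ = −αΔT + βΔS = 5.95 × 10⁻⁴ + 7.29 × 10⁻⁴ = 1.324 × 10⁻³, so Δρ ≈ 1.360 kg m⁻³.
N² = (g/ρ₀)·Δρ/Δz = g·(Δρ/ρ₀)/Δz = 9.8 × 1.324 × 10⁻³ / 74 = 1.7534 × 10⁻⁴ s⁻².
N = √(1.7534 × 10⁻⁴) = 0.013242 rad s⁻¹ ≈ 0.0132 rad s⁻¹.

0.0132 rad s⁻¹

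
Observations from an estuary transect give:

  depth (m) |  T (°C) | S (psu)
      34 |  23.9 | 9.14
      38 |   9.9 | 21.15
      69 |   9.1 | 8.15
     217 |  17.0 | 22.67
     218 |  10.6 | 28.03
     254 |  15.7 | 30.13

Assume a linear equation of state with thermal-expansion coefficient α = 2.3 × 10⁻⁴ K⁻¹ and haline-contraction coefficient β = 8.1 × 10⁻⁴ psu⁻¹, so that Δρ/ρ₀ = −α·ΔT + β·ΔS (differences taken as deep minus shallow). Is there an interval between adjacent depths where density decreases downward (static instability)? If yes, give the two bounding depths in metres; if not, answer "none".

Evaluate Δρ/ρ₀ = −αΔT + βΔS across each adjacent pair:
  34–38 m: −αΔT+βΔS = −(2.3 × 10⁻⁴)(-14.0)+(8.1 × 10⁻⁴)(+12.01) = 0.013 → stable
  38–69 m: −αΔT+βΔS = −(2.3 × 10⁻⁴)(-0.8)+(8.1 × 10⁻⁴)(-13.00) = -0.010 → UNSTABLE
  69–217 m: −αΔT+βΔS = −(2.3 × 10⁻⁴)(+7.9)+(8.1 × 10⁻⁴)(+14.52) = 9.9 × 10⁻³ → stable
  217–218 m: −αΔT+βΔS = −(2.3 × 10⁻⁴)(-6.4)+(8.1 × 10⁻⁴)(+5.36) = 5.8 × 10⁻³ → stable
  218–254 m: −αΔT+βΔS = −(2.3 × 10⁻⁴)(+5.1)+(8.1 × 10⁻⁴)(+2.10) = 5.3 × 10⁻⁴ → stable
The 38–69 m interval has Δρ < 0: lighter water underlies denser water.

38–69 m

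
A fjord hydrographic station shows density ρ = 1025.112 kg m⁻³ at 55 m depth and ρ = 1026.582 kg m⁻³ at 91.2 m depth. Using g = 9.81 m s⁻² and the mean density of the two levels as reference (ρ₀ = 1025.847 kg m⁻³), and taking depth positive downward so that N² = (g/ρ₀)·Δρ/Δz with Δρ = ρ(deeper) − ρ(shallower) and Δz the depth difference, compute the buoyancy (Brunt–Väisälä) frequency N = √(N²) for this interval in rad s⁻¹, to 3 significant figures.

Δρ = 1026.582 − 1025.112 = 1.470 kg m⁻³ over Δz = 91.2 − 55 = 36.2 m.
N² = (9.81/1025.847) × (1.470/36.2) = 3.8832 × 10⁻⁴ s⁻².
N = √(3.8832 × 10⁻⁴) = 0.019706 rad s⁻¹ ≈ 0.0197 rad s⁻¹.

0.0197 rad s⁻¹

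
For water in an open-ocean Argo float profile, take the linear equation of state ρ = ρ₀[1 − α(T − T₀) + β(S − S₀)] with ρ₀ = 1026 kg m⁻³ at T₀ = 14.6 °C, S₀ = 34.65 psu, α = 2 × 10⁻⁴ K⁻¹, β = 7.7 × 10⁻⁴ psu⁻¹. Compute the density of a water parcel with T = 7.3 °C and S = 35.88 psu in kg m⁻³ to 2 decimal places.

T − T₀ = -7.3 K, S − S₀ = +1.23 psu.
Bracket = 1 − α·(-7.3) + β·(+1.23) = 1 + (2.4071 × 10⁻³) = 1.0024071.
ρ = 1026 × 1.0024071 = 1028.47 kg m⁻³.

1028.47 kg m⁻³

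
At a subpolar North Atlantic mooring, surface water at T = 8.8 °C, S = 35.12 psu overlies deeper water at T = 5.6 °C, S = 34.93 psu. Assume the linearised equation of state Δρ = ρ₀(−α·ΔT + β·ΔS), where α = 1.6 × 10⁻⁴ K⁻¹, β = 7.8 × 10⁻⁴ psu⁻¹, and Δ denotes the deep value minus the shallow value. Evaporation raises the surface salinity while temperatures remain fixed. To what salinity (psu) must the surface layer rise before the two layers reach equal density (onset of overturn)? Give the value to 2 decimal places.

Neutral buoyancy requires −α(T_deep − T_surf) + β(S_deep − S_surf′) = 0.
S_surf′ = S_deep − (α/β)·ΔT = 34.93 − (1.6 × 10⁻⁴/7.8 × 10⁻⁴)·(-3.2) = 35.5864 psu.
Increase required: 35.5864 − 35.12 = 0.4664 psu.

35.59 psu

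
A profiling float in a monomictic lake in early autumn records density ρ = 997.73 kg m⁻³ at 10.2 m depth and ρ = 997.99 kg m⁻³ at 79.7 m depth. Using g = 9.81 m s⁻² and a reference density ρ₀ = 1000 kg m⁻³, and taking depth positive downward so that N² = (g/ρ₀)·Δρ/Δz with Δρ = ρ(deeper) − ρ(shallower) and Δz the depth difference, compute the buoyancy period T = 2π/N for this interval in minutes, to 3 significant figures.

Δρ = 997.99 − 997.73 = 0.26 kg m⁻³ over Δz = 79.7 − 10.2 = 69.5 m.
N² = (9.81/1000) × (0.26/69.5) = 3.6699 × 10⁻⁵ s⁻².
N = √(3.6699 × 10⁻⁵) = 6.0580 × 10⁻³ rad s⁻¹, so T = 2π/N = 1.0372 × 10³ s = 17.287 min ≈ 17.3 min.

17.3 min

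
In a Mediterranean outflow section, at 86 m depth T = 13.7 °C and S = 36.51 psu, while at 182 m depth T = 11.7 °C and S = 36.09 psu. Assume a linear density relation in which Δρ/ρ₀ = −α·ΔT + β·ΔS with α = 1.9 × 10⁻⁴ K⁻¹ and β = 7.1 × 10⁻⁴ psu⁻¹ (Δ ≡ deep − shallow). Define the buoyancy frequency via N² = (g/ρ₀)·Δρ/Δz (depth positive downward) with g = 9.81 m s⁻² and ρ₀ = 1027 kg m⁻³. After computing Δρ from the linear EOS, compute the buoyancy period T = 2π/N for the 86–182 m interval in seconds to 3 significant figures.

2.17 × 10³ s

ΔT = -2.0 K, ΔS = -0.42 psu (deep − shallow).
Δρ/ρ₀ = −αΔT + βΔS = 3.80 × 10⁻⁴ − 2.982 × 10⁻⁴ = 8.18 × 10⁻⁵, so Δρ ≈ 0.08401 kg m⁻³.
N² = (g/ρ₀)·Δρ/Δz = g·(Δρ/ρ₀)/Δz = 9.81 × 8.18 × 10⁻⁵ / 96 = 8.3589 × 10⁻⁶ s⁻².
N = √(8.3589 × 10⁻⁶) = 2.8912 × 10⁻³ rad s⁻¹ → T = 2π/N = 2.1732 × 10³ s ≈ 2.17 × 10³ s.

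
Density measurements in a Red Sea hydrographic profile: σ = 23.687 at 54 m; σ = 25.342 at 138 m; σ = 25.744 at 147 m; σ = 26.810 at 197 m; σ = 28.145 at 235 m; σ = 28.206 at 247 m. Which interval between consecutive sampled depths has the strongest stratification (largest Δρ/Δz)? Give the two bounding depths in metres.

138–147 m

Compute the density gradient over each adjacent pair:
  54–138 m: Δρ/Δz = 1.655/84 = 0.020 kg m⁻⁴
  138–147 m: Δρ/Δz = 0.402/9 = 0.045 kg m⁻⁴
  147–197 m: Δρ/Δz = 1.066/50 = 0.021 kg m⁻⁴
  197–235 m: Δρ/Δz = 1.335/38 = 0.035 kg m⁻⁴
  235–247 m: Δρ/Δz = 0.061/12 = 5.1 × 10⁻³ kg m⁻⁴
The largest gradient is in the 138–147 m interval — the pycnocline.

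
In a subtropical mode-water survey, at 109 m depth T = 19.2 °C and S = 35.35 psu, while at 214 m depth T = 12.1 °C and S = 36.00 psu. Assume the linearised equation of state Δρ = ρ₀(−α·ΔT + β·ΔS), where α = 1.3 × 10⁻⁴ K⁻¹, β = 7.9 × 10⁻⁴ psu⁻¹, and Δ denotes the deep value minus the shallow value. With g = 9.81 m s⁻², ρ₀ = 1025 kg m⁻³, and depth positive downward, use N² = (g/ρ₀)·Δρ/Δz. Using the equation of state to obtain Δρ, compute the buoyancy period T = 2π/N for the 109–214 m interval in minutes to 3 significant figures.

9.04 min

ΔT = -7.1 K, ΔS = +0.65 psu (deep − shallow).
Δρ/ρ₀ = −αΔT + βΔS = 9.23 × 10⁻⁴ + 5.135 × 10⁻⁴ = 1.4365 × 10⁻³, so Δρ ≈ 1.472 kg m⁻³.
N² = (g/ρ₀)·Δρ/Δz = g·(Δρ/ρ₀)/Δz = 9.81 × 1.4365 × 10⁻³ / 105 = 1.3421 × 10⁻⁴ s⁻².
N = √(1.3421 × 10⁻⁴) = 0.011585 rad s⁻¹ → T = 2π/N = 542.36 s = 9.0393 min ≈ 9.04 min.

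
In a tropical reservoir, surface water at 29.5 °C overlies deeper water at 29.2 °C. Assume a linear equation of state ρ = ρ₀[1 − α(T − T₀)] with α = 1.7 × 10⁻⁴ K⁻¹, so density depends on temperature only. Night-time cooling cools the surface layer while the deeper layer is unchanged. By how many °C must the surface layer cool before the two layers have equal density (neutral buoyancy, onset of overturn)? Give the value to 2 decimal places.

With temperature the only control, equal density requires T_surf′ = T_deep.
T_surf′ = 29.2 °C.
Cooling required: 29.5 − 29.2 = 0.30 °C.

0.30 °C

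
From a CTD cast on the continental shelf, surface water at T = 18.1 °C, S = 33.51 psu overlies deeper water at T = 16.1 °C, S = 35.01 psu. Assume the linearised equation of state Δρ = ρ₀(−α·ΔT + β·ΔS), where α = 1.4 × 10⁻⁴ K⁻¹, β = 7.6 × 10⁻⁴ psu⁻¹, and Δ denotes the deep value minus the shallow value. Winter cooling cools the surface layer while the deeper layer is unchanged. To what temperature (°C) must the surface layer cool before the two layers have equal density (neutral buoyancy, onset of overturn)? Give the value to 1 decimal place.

Neutral buoyancy requires Δρ = 0, i.e. −α(T_deep − T_surf′) + β(S_deep − S_surf) = 0.
T_surf′ = T_deep − (β/α)·ΔS = 16.1 − (7.6 × 10⁻⁴/1.4 × 10⁻⁴)·(+1.50) = 7.957 °C.
Cooling required: 18.1 − (7.957) = 10.143 °C.

8.0 °C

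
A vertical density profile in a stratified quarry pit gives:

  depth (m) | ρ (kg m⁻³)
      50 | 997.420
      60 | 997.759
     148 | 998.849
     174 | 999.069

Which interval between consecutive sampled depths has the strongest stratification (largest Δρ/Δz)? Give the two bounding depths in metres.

Compute the density gradient over each adjacent pair:
  50–60 m: Δρ/Δz = 0.339/10 = 0.034 kg m⁻⁴
  60–148 m: Δρ/Δz = 1.090/88 = 0.012 kg m⁻⁴
  148–174 m: Δρ/Δz = 0.220/26 = 8.5 × 10⁻³ kg m⁻⁴
The largest gradient is in the 50–60 m interval — the pycnocline.

50–60 m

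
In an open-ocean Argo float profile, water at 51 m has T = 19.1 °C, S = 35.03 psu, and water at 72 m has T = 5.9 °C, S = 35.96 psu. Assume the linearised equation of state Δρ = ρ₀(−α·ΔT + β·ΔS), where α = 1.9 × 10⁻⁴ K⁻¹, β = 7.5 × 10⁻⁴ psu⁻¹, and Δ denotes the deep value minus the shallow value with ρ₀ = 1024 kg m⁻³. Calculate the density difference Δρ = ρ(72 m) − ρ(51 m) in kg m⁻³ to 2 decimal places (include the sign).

ΔT = -13.2 K, ΔS = +0.93 psu (deep − shallow).
Δρ/ρ₀ = −(1.9 × 10⁻⁴)(-13.2) + (7.5 × 10⁻⁴)(+0.93) = 3.2055 × 10⁻³.
Δρ = 1024 × (3.2055 × 10⁻³) = +3.28 kg m⁻³.
Positive Δρ: denser below, stable.

+3.28 kg m⁻³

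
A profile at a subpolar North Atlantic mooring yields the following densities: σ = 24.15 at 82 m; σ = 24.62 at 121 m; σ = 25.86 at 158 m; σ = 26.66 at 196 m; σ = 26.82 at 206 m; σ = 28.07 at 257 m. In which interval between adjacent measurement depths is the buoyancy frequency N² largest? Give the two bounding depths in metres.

Compute the density gradient over each adjacent pair:
  82–121 m: Δρ/Δz = 0.47/39 = 0.012 kg m⁻⁴
  121–158 m: Δρ/Δz = 1.24/37 = 0.034 kg m⁻⁴
  158–196 m: Δρ/Δz = 0.80/38 = 0.021 kg m⁻⁴
  196–206 m: Δρ/Δz = 0.16/10 = 0.016 kg m⁻⁴
  206–257 m: Δρ/Δz = 1.25/51 = 0.025 kg m⁻⁴
The largest gradient is in the 121–158 m interval — the pycnocline.

121–158 m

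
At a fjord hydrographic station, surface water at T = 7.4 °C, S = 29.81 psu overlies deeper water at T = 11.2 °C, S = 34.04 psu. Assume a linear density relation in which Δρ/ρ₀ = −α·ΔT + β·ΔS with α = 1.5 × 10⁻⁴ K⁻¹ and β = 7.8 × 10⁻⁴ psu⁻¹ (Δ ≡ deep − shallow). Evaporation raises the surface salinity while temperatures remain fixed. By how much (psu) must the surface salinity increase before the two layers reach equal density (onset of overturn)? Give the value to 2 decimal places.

3.50 psu

Neutral buoyancy requires −α(T_deep − T_surf) + β(S_deep − S_surf′) = 0.
S_surf′ = S_deep − (α/β)·ΔT = 34.04 − (1.5 × 10⁻⁴/7.8 × 10⁻⁴)·(+3.8) = 33.3092 psu.
Increase required: 33.3092 − 29.81 = 3.4992 psu.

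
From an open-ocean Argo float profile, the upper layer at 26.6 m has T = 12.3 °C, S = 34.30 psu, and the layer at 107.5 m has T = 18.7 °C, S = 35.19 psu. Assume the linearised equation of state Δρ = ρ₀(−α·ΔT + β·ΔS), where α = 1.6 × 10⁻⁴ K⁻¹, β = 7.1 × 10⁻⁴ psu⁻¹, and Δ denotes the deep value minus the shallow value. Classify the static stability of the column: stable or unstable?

unstable

ΔT = 18.7 − 12.3 = +6.4 K and ΔS = 35.19 − 34.30 = +0.89 psu (deep − shallow).
−αΔT = -1.024 × 10⁻³; βΔS = 6.319 × 10⁻⁴; sum Δρ/ρ₀ = -3.921 × 10⁻⁴.
Δρ/ρ₀ < 0, so Δρ < 0: deeper water is lighter → statically unstable; the column would overturn.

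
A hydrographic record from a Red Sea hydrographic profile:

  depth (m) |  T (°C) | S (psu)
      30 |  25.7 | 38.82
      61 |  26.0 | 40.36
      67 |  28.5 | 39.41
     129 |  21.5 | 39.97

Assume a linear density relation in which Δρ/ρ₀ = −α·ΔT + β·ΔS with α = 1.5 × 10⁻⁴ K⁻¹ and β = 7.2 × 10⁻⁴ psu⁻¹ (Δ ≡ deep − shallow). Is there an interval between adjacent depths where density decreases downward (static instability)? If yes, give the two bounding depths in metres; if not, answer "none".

61–67 m

Evaluate Δρ/ρ₀ = −αΔT + βΔS across each adjacent pair:
  30–61 m: −αΔT+βΔS = −(1.5 × 10⁻⁴)(+0.3)+(7.2 × 10⁻⁴)(+1.54) = 1.1 × 10⁻³ → stable
  61–67 m: −αΔT+βΔS = −(1.5 × 10⁻⁴)(+2.5)+(7.2 × 10⁻⁴)(-0.95) = -1.1 × 10⁻³ → UNSTABLE
  67–129 m: −αΔT+βΔS = −(1.5 × 10⁻⁴)(-7.0)+(7.2 × 10⁻⁴)(+0.56) = 1.5 × 10⁻³ → stable
The 61–67 m interval has Δρ < 0: lighter water underlies denser water.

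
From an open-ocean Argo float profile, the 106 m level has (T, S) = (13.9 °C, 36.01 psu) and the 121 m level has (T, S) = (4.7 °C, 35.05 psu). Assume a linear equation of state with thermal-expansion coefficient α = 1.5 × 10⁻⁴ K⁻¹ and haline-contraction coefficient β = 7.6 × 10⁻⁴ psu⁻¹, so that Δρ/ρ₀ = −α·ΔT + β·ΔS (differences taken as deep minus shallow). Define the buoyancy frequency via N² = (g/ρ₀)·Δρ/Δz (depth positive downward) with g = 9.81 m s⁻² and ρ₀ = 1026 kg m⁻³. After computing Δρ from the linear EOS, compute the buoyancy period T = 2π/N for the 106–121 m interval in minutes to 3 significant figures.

5.08 min

ΔT = -9.2 K, ΔS = -0.96 psu (deep − shallow).
Δρ/ρ₀ = −αΔT + βΔS = 1.38 × 10⁻³ − 7.296 × 10⁻⁴ = 6.504 × 10⁻⁴, so Δρ ≈ 0.6673 kg m⁻³.
N² = (g/ρ₀)·Δρ/Δz = g·(Δρ/ρ₀)/Δz = 9.81 × 6.504 × 10⁻⁴ / 15 = 4.2536 × 10⁻⁴ s⁻².
N = √(4.2536 × 10⁻⁴) = 0.020624 rad s⁻¹ → T = 2π/N = 304.65 s = 5.0775 min ≈ 5.08 min.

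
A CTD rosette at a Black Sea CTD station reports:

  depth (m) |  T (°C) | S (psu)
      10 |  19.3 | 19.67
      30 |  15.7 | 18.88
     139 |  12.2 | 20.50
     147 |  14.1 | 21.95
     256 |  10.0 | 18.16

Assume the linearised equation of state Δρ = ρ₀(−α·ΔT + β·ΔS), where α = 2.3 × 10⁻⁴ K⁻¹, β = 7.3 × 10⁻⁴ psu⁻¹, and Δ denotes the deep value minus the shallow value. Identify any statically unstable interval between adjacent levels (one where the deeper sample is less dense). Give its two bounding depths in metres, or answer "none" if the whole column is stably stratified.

147–256 m

Evaluate Δρ/ρ₀ = −αΔT + βΔS across each adjacent pair:
  10–30 m: −αΔT+βΔS = −(2.3 × 10⁻⁴)(-3.6)+(7.3 × 10⁻⁴)(-0.79) = 2.5 × 10⁻⁴ → stable
  30–139 m: −αΔT+βΔS = −(2.3 × 10⁻⁴)(-3.5)+(7.3 × 10⁻⁴)(+1.62) = 2.0 × 10⁻³ → stable
  139–147 m: −αΔT+βΔS = −(2.3 × 10⁻⁴)(+1.9)+(7.3 × 10⁻⁴)(+1.45) = 6.2 × 10⁻⁴ → stable
  147–256 m: −αΔT+βΔS = −(2.3 × 10⁻⁴)(-4.1)+(7.3 × 10⁻⁴)(-3.79) = -1.8 × 10⁻³ → UNSTABLE
The 147–256 m interval has Δρ < 0: lighter water underlies denser water.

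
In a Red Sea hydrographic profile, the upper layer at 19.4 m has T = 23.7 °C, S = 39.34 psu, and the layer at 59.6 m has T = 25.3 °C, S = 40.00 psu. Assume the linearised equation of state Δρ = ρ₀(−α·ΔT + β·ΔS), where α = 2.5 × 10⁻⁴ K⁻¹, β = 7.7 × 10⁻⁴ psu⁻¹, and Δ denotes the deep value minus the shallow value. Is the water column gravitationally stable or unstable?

ΔT = 25.3 − 23.7 = +1.6 K and ΔS = 40.00 − 39.34 = +0.66 psu (deep − shallow).
−αΔT = -4.00 × 10⁻⁴; βΔS = 5.082 × 10⁻⁴; sum Δρ/ρ₀ = 1.082 × 10⁻⁴.
Δρ/ρ₀ > 0, so Δρ > 0: deeper water is denser → statically stable.

stable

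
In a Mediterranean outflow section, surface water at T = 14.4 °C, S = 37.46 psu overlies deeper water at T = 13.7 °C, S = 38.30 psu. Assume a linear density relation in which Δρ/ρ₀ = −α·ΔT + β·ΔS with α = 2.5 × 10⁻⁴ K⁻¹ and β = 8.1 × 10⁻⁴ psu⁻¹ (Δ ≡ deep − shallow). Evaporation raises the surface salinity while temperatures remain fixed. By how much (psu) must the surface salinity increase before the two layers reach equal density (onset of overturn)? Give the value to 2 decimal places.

1.06 psu

Neutral buoyancy requires −α(T_deep − T_surf) + β(S_deep − S_surf′) = 0.
S_surf′ = S_deep − (α/β)·ΔT = 38.30 − (2.5 × 10⁻⁴/8.1 × 10⁻⁴)·(-0.7) = 38.5160 psu.
Increase required: 38.5160 − 37.46 = 1.0560 psu.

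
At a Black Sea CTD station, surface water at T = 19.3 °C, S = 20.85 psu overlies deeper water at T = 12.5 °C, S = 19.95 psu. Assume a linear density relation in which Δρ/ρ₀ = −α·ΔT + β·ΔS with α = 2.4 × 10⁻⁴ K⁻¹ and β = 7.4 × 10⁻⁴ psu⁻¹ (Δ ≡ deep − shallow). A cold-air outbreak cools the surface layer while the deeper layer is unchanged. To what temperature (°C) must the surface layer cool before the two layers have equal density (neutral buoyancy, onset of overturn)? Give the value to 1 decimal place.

Neutral buoyancy requires Δρ = 0, i.e. −α(T_deep − T_surf′) + β(S_deep − S_surf) = 0.
T_surf′ = T_deep − (β/α)·ΔS = 12.5 − (7.4 × 10⁻⁴/2.4 × 10⁻⁴)·(-0.90) = 15.275 °C.
Cooling required: 19.3 − (15.275) = 4.025 °C.

15.3 °C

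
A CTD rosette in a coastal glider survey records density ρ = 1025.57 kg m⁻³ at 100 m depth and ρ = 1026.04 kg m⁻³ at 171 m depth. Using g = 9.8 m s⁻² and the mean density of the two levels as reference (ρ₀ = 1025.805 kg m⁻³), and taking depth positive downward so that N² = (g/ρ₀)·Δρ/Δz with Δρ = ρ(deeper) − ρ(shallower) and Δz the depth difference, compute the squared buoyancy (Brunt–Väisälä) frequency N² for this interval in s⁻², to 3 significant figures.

6.32 × 10⁻⁵ s⁻²

Δρ = 1026.04 − 1025.57 = 0.47 kg m⁻³ over Δz = 171 − 100 = 71 m.
N² = (9.8/1025.805) × (0.47/71) = 6.3241 × 10⁻⁵ s⁻² ≈ 6.32 × 10⁻⁵ s⁻².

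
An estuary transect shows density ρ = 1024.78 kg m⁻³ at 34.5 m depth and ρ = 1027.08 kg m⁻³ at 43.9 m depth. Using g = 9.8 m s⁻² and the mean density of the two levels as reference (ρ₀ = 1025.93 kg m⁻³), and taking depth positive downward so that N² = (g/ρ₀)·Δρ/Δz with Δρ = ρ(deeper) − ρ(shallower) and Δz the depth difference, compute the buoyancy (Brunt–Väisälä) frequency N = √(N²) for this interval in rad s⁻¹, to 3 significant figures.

Δρ = 1027.08 − 1024.78 = 2.30 kg m⁻³ over Δz = 43.9 − 34.5 = 9.4 m.
N² = (9.8/1025.93) × (2.30/9.4) = 2.3373 × 10⁻³ s⁻².
N = √(2.3373 × 10⁻³) = 0.048346 rad s⁻¹ ≈ 0.0483 rad s⁻¹.

0.0483 rad s⁻¹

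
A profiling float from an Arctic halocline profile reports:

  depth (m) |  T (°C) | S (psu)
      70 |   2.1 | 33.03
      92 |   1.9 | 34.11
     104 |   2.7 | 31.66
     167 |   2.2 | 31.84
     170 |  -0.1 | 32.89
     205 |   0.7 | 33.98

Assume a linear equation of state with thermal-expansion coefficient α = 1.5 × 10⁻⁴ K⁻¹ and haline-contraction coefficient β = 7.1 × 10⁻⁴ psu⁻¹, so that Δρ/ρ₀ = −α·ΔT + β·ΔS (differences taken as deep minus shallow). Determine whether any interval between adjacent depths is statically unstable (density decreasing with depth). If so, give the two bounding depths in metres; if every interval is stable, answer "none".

92–104 m

Evaluate Δρ/ρ₀ = −αΔT + βΔS across each adjacent pair:
  70–92 m: −αΔT+βΔS = −(1.5 × 10⁻⁴)(-0.2)+(7.1 × 10⁻⁴)(+1.08) = 8.0 × 10⁻⁴ → stable
  92–104 m: −αΔT+βΔS = −(1.5 × 10⁻⁴)(+0.8)+(7.1 × 10⁻⁴)(-2.45) = -1.9 × 10⁻³ → UNSTABLE
  104–167 m: −αΔT+βΔS = −(1.5 × 10⁻⁴)(-0.5)+(7.1 × 10⁻⁴)(+0.18) = 2.0 × 10⁻⁴ → stable
  167–170 m: −αΔT+βΔS = −(1.5 × 10⁻⁴)(-2.3)+(7.1 × 10⁻⁴)(+1.05) = 1.1 × 10⁻³ → stable
  170–205 m: −αΔT+βΔS = −(1.5 × 10⁻⁴)(+0.8)+(7.1 × 10⁻⁴)(+1.09) = 6.5 × 10⁻⁴ → stable
The 92–104 m interval has Δρ < 0: lighter water underlies denser water.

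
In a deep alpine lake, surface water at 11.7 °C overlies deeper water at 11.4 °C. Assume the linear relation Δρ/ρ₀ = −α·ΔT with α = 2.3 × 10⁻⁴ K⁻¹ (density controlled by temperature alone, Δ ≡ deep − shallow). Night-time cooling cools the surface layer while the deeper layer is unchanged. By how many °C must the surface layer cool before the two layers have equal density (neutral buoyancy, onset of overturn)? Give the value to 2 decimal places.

With temperature the only control, equal density requires T_surf′ = T_deep.
T_surf′ = 11.4 °C.
Cooling required: 11.7 − 11.4 = 0.30 °C.

0.30 °C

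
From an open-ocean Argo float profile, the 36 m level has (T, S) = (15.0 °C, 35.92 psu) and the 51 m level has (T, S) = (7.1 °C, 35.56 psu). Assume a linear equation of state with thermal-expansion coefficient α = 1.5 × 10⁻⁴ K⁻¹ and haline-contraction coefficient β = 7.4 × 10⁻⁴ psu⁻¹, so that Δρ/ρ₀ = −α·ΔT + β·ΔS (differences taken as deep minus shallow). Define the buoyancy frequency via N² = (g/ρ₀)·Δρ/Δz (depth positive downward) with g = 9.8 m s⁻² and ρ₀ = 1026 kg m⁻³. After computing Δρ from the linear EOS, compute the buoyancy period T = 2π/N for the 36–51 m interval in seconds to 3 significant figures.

ΔT = -7.9 K, ΔS = -0.36 psu (deep − shallow).
Δρ/ρ₀ = −αΔT + βΔS = 1.185 × 10⁻³ − 2.664 × 10⁻⁴ = 9.186 × 10⁻⁴, so Δρ ≈ 0.9425 kg m⁻³.
N² = (g/ρ₀)·Δρ/Δz = g·(Δρ/ρ₀)/Δz = 9.8 × 9.186 × 10⁻⁴ / 15 = 6.0015 × 10⁻⁴ s⁻².
N = √(6.0015 × 10⁻⁴) = 0.024498 rad s⁻¹ → T = 2π/N = 256.48 s ≈ 256 s.

256 s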